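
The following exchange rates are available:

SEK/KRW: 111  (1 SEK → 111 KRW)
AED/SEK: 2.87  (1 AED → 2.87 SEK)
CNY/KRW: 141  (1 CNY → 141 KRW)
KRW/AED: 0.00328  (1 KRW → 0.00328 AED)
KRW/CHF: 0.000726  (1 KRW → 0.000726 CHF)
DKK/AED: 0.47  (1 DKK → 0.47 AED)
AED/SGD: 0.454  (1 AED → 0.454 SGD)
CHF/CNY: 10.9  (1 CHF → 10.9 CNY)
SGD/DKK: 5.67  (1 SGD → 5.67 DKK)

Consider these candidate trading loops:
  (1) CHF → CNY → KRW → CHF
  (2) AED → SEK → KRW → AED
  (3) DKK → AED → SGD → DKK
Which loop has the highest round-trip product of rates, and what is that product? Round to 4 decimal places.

(1) 10.9 × 141 × 0.000726 = 1.11579
(2) 2.87 × 111 × 0.00328 = 1.04491
(3) 0.47 × 0.454 × 5.67 = 1.20986
Highest is cycle (3) at 1.2099 (>1, arbitrage).

1.2099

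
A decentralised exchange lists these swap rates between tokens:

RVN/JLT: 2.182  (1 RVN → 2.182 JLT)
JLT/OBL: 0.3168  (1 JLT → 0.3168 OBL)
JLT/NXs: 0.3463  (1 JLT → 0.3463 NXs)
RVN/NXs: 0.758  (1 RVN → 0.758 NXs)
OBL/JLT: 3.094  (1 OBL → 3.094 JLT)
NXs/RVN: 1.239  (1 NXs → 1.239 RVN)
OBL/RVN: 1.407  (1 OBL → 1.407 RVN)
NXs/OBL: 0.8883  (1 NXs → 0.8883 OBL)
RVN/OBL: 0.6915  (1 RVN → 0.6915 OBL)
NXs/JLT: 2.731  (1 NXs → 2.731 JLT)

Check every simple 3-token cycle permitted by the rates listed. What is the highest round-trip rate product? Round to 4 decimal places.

RVN→JLT→OBL→RVN: 2.182 × 0.3168 × 1.407 = 0.97260
JLT→NXs→OBL→JLT: 0.3463 × 0.8883 × 3.094 = 0.95177
RVN→NXs→OBL→RVN: 0.758 × 0.8883 × 1.407 = 0.94738
RVN→JLT→NXs→RVN: 2.182 × 0.3463 × 1.239 = 0.93622
Maximum is RVN→JLT→OBL→RVN at 0.9726; no arbitrage — every cycle loses value.

0.9726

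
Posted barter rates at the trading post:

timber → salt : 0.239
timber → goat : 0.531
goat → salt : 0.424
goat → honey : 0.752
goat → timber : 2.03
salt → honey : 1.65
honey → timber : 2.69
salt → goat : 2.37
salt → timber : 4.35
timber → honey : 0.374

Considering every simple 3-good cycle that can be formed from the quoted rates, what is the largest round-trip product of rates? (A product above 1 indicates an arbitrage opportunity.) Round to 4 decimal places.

1.1499

goat→timber→salt→goat: 2.03 × 0.239 × 2.37 = 1.14985
goat→honey→timber→goat: 0.752 × 2.69 × 0.531 = 1.07415
timber→salt→honey→timber: 0.239 × 1.65 × 2.69 = 1.06080
goat→salt→timber→goat: 0.424 × 4.35 × 0.531 = 0.97938
Maximum is goat→timber→salt→goat at 1.1499; arbitrage exists.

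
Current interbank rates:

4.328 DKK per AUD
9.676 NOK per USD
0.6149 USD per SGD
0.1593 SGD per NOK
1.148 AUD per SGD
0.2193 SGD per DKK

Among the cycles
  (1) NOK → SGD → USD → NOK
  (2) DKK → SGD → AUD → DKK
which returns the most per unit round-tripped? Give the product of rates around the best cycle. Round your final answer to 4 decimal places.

(1) 0.1593 × 0.6149 × 9.676 = 0.94780
(2) 0.2193 × 1.148 × 4.328 = 1.08960
Highest is cycle (2) at 1.0896 (>1, arbitrage).

1.0896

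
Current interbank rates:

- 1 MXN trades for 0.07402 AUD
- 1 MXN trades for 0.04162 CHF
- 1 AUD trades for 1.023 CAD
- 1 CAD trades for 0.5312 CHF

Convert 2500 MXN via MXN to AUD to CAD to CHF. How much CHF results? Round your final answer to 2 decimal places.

2500 MXN × 0.07402 = 185.05 AUD
185.05 AUD × 1.023 = 189.30615 CAD
189.30615 CAD × 0.5312 = 100.55942688 CHF

100.56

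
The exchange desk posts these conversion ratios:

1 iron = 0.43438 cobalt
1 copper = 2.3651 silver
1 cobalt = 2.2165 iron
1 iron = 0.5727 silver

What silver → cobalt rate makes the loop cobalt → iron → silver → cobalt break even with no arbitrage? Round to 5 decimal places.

Known legs of the cycle: 2.2165 × 0.5727 = 1.26938955
For no arbitrage the full-cycle product must be 1, so the missing rate is 1 / 1.26938955 ≈ 0.7877802.

0.78778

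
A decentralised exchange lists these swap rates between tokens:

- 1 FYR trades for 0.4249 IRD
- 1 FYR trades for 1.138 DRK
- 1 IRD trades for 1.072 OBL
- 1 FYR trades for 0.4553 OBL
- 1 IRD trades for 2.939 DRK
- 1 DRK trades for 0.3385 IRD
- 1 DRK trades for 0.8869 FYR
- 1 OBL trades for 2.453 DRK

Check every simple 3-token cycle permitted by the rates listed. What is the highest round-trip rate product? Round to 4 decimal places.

1.1075

IRD→DRK→FYR→IRD: 2.939 × 0.8869 × 0.4249 = 1.10754
OBL→DRK→FYR→OBL: 2.453 × 0.8869 × 0.4553 = 0.99054
IRD→OBL→DRK→IRD: 1.072 × 2.453 × 0.3385 = 0.89013
Maximum is IRD→DRK→FYR→IRD at 1.1075; arbitrage exists.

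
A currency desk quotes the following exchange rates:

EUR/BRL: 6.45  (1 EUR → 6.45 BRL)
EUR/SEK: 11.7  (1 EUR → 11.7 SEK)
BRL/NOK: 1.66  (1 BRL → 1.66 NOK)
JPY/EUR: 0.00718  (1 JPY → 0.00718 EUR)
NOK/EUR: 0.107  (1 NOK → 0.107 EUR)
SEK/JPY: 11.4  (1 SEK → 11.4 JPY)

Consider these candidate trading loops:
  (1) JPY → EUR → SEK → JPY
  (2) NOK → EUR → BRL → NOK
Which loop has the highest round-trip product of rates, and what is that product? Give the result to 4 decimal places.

1.1456

(1) 0.00718 × 11.7 × 11.4 = 0.95767
(2) 0.107 × 6.45 × 1.66 = 1.14565
Highest is cycle (2) at 1.1456 (>1, arbitrage).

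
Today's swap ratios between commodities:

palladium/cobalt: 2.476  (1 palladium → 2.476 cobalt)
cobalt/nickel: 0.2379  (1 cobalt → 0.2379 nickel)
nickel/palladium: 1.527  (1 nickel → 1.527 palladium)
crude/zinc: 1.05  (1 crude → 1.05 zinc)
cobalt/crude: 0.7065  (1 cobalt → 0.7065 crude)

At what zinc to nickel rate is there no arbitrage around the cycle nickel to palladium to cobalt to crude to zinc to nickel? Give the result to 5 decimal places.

Known legs of the cycle: 1.527 × 2.476 × 0.7065 × 1.05 = 2.8047305349
For no arbitrage the full-cycle product must be 1, so the missing rate is 1 / 2.8047305349 ≈ 0.3565405.

0.35654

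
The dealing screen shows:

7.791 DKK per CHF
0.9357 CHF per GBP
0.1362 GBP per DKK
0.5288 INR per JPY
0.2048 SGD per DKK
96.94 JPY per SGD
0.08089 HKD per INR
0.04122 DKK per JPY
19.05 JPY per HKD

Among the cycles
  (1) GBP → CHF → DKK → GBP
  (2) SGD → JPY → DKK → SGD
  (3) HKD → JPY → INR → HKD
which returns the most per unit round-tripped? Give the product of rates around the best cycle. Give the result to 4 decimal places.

0.9929

(1) 0.9357 × 7.791 × 0.1362 = 0.99290
(2) 96.94 × 0.04122 × 0.2048 = 0.81835
(3) 19.05 × 0.5288 × 0.08089 = 0.81486
Highest is cycle (1) at 0.9929 (≤1, no arbitrage).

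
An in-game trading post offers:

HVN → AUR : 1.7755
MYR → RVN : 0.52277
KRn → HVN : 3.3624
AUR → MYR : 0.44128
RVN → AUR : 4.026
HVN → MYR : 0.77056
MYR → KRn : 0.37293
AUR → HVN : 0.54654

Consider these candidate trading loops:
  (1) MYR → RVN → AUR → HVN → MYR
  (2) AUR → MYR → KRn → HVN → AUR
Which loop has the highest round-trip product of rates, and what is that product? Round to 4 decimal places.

(1) 0.52277 × 4.026 × 0.54654 × 0.77056 = 0.88637
(2) 0.44128 × 0.37293 × 3.3624 × 1.7755 = 0.98245
Highest is cycle (2) at 0.9825 (≤1, no arbitrage).

0.9825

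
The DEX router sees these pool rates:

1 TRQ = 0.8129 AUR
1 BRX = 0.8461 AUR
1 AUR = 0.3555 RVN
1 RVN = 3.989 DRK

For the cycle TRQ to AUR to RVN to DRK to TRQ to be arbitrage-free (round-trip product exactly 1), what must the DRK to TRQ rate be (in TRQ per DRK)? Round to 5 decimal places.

Known legs of the cycle: 0.8129 × 0.3555 × 3.989 = 1.15276495455
For no arbitrage the full-cycle product must be 1, so the missing rate is 1 / 1.15276495455 ≈ 0.8674795.

0.86748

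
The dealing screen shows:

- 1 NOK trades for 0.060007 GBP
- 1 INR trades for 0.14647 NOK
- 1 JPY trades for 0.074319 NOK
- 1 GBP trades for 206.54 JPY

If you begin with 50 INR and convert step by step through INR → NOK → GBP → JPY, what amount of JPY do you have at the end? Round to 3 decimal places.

50 INR × 0.14647 = 7.3235 NOK
7.3235 NOK × 0.060007 = 0.4394612645 GBP
0.4394612645 GBP × 206.54 = 90.76632956983 JPY

90.766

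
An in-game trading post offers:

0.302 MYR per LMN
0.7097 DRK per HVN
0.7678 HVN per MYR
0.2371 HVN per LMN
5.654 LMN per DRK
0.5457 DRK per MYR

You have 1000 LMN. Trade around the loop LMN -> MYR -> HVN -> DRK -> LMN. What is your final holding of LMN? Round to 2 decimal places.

1000 LMN × 0.302 = 302 MYR
302 MYR × 0.7678 = 231.8756 HVN
231.8756 HVN × 0.7097 = 164.56211332 DRK
164.56211332 DRK × 5.654 = 930.43418871128 LMN

930.43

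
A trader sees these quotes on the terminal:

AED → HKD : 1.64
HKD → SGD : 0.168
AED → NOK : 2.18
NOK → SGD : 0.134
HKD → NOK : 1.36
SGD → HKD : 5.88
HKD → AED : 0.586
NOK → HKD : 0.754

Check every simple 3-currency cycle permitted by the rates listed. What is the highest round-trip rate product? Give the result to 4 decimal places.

1.0716

SGD→HKD→NOK→SGD: 5.88 × 1.36 × 0.134 = 1.07157
NOK→HKD→AED→NOK: 0.754 × 0.586 × 2.18 = 0.96322
Maximum is SGD→HKD→NOK→SGD at 1.0716; arbitrage exists.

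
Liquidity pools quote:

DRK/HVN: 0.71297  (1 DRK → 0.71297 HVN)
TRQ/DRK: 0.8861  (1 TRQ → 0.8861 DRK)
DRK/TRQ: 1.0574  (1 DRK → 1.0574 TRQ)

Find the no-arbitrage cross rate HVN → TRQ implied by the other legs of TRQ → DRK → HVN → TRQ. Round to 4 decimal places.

1.5829

Known legs of the cycle: 0.8861 × 0.71297 = 0.631762717
For no arbitrage the full-cycle product must be 1, so the missing rate is 1 / 0.631762717 ≈ 1.582873.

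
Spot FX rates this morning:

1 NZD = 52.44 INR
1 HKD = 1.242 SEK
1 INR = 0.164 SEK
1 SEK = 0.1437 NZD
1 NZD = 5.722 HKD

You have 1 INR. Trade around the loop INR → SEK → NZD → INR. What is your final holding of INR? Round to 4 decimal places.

1 INR × 0.164 = 0.164 SEK
0.164 SEK × 0.1437 = 0.0235668 NZD
0.0235668 NZD × 52.44 = 1.235842992 INR

1.2358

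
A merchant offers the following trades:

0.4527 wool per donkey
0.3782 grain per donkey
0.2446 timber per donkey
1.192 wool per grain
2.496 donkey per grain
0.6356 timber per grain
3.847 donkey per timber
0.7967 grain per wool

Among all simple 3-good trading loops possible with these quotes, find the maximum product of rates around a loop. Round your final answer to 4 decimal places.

donkey→grain→timber→donkey: 0.3782 × 0.6356 × 3.847 = 0.92476
donkey→wool→grain→donkey: 0.4527 × 0.7967 × 2.496 = 0.90022
Maximum is donkey→grain→timber→donkey at 0.9248; no arbitrage — every cycle loses value.

0.9248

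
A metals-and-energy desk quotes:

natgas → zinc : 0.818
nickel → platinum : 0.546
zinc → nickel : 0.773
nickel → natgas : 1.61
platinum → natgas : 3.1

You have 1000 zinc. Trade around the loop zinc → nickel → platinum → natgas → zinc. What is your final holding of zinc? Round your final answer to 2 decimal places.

1000 zinc × 0.773 = 773 nickel
773 nickel × 0.546 = 422.058 platinum
422.058 platinum × 3.1 = 1308.3798 natgas
1308.3798 natgas × 0.818 = 1070.2546764 zinc

1070.25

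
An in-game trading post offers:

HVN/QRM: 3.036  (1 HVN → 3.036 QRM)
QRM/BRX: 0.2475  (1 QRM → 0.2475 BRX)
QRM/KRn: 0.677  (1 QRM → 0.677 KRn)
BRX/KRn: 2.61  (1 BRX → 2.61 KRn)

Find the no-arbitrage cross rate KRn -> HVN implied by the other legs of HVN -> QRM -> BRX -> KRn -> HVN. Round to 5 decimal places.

0.50990

Known legs of the cycle: 3.036 × 0.2475 × 2.61 = 1.9611801
For no arbitrage the full-cycle product must be 1, so the missing rate is 1 / 1.9611801 ≈ 0.5098971.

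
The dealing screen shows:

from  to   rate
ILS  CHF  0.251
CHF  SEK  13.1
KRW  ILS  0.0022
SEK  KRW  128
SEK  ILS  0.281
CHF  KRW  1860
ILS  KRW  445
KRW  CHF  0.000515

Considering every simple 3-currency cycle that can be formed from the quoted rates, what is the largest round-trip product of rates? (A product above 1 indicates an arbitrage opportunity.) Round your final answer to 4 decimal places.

ILS→CHF→KRW→ILS: 0.251 × 1860 × 0.0022 = 1.02709
ILS→CHF→SEK→ILS: 0.251 × 13.1 × 0.281 = 0.92396
SEK→KRW→CHF→SEK: 128 × 0.000515 × 13.1 = 0.86355
Maximum is ILS→CHF→KRW→ILS at 1.0271; arbitrage exists.

1.0271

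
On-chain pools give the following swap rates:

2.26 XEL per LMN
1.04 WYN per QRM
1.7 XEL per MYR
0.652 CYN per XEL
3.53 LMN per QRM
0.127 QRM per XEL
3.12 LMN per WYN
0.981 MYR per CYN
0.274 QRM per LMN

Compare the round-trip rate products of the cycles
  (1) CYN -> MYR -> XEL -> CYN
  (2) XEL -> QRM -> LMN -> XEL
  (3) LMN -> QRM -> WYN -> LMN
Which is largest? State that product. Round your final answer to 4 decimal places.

(1) 0.981 × 1.7 × 0.652 = 1.08734
(2) 0.127 × 3.53 × 2.26 = 1.01318
(3) 0.274 × 1.04 × 3.12 = 0.88908
Highest is cycle (1) at 1.0873 (>1, arbitrage).

1.0873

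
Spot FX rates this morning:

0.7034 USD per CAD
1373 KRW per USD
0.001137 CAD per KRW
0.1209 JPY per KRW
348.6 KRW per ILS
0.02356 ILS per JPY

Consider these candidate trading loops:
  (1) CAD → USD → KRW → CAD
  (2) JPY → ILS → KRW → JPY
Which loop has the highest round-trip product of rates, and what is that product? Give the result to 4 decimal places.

1.0981

(1) 0.7034 × 1373 × 0.001137 = 1.09808
(2) 0.02356 × 348.6 × 0.1209 = 0.99295
Highest is cycle (1) at 1.0981 (>1, arbitrage).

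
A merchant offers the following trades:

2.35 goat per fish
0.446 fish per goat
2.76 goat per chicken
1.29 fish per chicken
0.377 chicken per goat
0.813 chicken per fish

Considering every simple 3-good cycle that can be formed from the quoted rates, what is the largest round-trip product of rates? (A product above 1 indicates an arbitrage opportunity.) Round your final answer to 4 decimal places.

fish→goat→chicken→fish: 2.35 × 0.377 × 1.29 = 1.14288
fish→chicken→goat→fish: 0.813 × 2.76 × 0.446 = 1.00077
Maximum is fish→goat→chicken→fish at 1.1429; arbitrage exists.

1.1429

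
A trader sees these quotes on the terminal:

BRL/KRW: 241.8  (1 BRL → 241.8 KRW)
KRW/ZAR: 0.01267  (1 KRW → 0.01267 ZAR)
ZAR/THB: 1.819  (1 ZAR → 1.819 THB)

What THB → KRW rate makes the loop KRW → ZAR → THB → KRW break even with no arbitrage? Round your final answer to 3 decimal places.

43.390

Known legs of the cycle: 0.01267 × 1.819 = 0.02304673
For no arbitrage the full-cycle product must be 1, so the missing rate is 1 / 0.02304673 ≈ 43.39010.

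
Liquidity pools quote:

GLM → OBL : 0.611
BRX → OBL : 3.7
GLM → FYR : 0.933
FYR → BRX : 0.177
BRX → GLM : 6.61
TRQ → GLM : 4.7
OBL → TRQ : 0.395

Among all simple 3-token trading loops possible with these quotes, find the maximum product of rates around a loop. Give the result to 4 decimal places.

TRQ→GLM→OBL→TRQ: 4.7 × 0.611 × 0.395 = 1.13432
FYR→BRX→GLM→FYR: 0.177 × 6.61 × 0.933 = 1.09158
Maximum is TRQ→GLM→OBL→TRQ at 1.1343; arbitrage exists.

1.1343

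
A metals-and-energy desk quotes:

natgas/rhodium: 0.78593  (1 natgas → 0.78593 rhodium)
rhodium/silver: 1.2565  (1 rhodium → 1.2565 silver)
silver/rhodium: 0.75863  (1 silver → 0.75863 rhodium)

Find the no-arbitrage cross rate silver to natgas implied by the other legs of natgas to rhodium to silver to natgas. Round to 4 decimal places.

1.0126

Known legs of the cycle: 0.78593 × 1.2565 = 0.987521045
For no arbitrage the full-cycle product must be 1, so the missing rate is 1 / 0.987521045 ≈ 1.012637.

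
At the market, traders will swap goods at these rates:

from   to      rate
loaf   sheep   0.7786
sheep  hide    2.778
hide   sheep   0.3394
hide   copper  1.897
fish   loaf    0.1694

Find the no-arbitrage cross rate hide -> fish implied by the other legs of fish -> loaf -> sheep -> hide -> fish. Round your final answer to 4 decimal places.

Known legs of the cycle: 0.1694 × 0.7786 × 2.778 = 0.36640386552
For no arbitrage the full-cycle product must be 1, so the missing rate is 1 / 0.36640386552 ≈ 2.729229.

2.7292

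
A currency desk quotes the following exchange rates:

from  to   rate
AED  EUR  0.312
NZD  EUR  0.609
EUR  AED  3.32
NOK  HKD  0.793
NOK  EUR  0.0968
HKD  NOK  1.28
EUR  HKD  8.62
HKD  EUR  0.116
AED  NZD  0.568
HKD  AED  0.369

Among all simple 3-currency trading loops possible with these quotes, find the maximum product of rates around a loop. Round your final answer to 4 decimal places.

1.1484

AED→NZD→EUR→AED: 0.568 × 0.609 × 3.32 = 1.14843
NOK→EUR→HKD→NOK: 0.0968 × 8.62 × 1.28 = 1.06805
AED→EUR→HKD→AED: 0.312 × 8.62 × 0.369 = 0.99240
Maximum is AED→NZD→EUR→AED at 1.1484; arbitrage exists.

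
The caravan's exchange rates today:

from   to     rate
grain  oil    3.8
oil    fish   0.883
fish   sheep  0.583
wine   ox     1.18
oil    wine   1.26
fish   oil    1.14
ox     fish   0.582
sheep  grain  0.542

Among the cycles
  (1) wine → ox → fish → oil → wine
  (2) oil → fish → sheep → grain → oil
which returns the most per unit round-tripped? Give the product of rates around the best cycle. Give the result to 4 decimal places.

1.0603

(1) 1.18 × 0.582 × 1.14 × 1.26 = 0.98646
(2) 0.883 × 0.583 × 0.542 × 3.8 = 1.06026
Highest is cycle (2) at 1.0603 (>1, arbitrage).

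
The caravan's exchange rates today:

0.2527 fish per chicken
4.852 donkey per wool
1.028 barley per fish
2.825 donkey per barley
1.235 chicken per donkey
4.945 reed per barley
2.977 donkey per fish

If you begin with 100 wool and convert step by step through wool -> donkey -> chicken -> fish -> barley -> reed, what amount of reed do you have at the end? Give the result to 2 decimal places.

100 wool × 4.852 = 485.2 donkey
485.2 donkey × 1.235 = 599.222 chicken
599.222 chicken × 0.2527 = 151.4233994 fish
151.4233994 fish × 1.028 = 155.6632545832 barley
155.6632545832 barley × 4.945 = 769.754793913924 reed

769.75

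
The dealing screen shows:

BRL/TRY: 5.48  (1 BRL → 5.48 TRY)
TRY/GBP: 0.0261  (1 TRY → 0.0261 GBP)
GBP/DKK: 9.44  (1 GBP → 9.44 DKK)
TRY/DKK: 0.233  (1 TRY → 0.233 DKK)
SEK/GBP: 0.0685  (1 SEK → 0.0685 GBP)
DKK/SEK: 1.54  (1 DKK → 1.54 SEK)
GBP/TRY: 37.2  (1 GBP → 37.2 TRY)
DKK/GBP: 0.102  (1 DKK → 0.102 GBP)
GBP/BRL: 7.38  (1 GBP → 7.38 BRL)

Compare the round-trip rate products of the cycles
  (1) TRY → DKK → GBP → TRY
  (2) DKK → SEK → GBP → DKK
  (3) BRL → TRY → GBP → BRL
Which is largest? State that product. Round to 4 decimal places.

1.0555

(1) 0.233 × 0.102 × 37.2 = 0.88410
(2) 1.54 × 0.0685 × 9.44 = 0.99583
(3) 5.48 × 0.0261 × 7.38 = 1.05555
Highest is cycle (3) at 1.0555 (>1, arbitrage).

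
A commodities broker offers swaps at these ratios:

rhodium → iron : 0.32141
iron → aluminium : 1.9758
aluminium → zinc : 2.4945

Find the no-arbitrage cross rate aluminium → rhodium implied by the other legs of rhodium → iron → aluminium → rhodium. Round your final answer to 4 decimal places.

1.5747

Known legs of the cycle: 0.32141 × 1.9758 = 0.635041878
For no arbitrage the full-cycle product must be 1, so the missing rate is 1 / 0.635041878 ≈ 1.574699.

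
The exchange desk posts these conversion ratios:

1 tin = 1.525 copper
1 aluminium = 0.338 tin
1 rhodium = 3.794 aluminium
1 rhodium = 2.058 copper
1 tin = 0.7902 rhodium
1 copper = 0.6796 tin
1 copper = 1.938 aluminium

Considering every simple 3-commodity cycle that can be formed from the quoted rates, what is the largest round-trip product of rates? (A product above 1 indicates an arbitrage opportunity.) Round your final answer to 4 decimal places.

tin→rhodium→copper→tin: 0.7902 × 2.058 × 0.6796 = 1.10519
aluminium→tin→rhodium→aluminium: 0.338 × 0.7902 × 3.794 = 1.01333
aluminium→tin→copper→aluminium: 0.338 × 1.525 × 1.938 = 0.99894
Maximum is tin→rhodium→copper→tin at 1.1052; arbitrage exists.

1.1052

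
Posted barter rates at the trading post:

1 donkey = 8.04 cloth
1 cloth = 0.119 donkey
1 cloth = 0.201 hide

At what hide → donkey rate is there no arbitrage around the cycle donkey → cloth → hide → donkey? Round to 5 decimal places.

Known legs of the cycle: 8.04 × 0.201 = 1.61604
For no arbitrage the full-cycle product must be 1, so the missing rate is 1 / 1.61604 ≈ 0.6187966.

0.61880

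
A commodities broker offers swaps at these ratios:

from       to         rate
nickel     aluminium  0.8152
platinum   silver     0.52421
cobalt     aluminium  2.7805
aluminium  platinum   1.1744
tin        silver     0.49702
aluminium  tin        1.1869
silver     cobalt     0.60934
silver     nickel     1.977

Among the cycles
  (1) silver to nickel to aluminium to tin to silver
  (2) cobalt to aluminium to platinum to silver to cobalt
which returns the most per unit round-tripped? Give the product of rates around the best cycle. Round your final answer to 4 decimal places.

(1) 1.977 × 0.8152 × 1.1869 × 0.49702 = 0.95073
(2) 2.7805 × 1.1744 × 0.52421 × 0.60934 = 1.04305
Highest is cycle (2) at 1.0430 (>1, arbitrage).

1.0430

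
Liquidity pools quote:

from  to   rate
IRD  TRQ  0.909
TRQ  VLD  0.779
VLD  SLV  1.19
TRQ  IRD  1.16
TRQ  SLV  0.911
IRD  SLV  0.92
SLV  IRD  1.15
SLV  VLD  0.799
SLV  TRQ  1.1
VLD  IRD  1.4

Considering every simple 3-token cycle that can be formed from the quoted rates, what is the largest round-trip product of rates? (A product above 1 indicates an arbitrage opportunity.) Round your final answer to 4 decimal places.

1.1739

TRQ→IRD→SLV→TRQ: 1.16 × 0.92 × 1.1 = 1.17392
IRD→SLV→VLD→IRD: 0.92 × 0.799 × 1.4 = 1.02911
TRQ→VLD→SLV→TRQ: 0.779 × 1.19 × 1.1 = 1.01971
TRQ→VLD→IRD→TRQ: 0.779 × 1.4 × 0.909 = 0.99136
TRQ→SLV→IRD→TRQ: 0.911 × 1.15 × 0.909 = 0.95231
Maximum is TRQ→IRD→SLV→TRQ at 1.1739; arbitrage exists.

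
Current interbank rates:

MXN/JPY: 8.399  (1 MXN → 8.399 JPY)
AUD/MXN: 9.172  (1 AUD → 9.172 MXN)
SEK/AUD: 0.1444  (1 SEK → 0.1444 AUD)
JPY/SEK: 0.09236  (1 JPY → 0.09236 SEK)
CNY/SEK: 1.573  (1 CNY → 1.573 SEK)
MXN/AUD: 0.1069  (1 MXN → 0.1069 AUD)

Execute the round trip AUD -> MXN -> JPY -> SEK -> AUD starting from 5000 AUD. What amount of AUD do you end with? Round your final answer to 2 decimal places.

5137.04

5000 AUD × 9.172 = 45860 MXN
45860 MXN × 8.399 = 385178.14 JPY
385178.14 JPY × 0.09236 = 35575.0530104 SEK
35575.0530104 SEK × 0.1444 = 5137.03765470176 AUD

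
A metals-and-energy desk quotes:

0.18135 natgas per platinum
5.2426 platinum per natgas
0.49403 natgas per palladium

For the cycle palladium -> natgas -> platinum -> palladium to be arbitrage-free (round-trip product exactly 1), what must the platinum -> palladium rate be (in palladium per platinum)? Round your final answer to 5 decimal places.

0.38610

Known legs of the cycle: 0.49403 × 5.2426 = 2.590001678
For no arbitrage the full-cycle product must be 1, so the missing rate is 1 / 2.590001678 ≈ 0.3861001.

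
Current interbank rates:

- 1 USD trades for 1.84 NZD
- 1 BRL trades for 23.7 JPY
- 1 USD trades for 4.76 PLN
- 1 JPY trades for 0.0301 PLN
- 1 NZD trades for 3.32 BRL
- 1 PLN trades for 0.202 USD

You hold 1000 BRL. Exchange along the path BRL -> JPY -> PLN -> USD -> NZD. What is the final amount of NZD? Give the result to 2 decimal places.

265.15

1000 BRL × 23.7 = 23700 JPY
23700 JPY × 0.0301 = 713.37 PLN
713.37 PLN × 0.202 = 144.10074 USD
144.10074 USD × 1.84 = 265.1453616 NZD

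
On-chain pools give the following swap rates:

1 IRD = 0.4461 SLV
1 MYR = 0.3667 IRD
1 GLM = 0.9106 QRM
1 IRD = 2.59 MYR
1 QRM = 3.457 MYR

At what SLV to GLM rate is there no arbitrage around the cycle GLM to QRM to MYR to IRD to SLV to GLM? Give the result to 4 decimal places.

Known legs of the cycle: 0.9106 × 3.457 × 0.3667 × 0.4461 = 0.514956042724254
For no arbitrage the full-cycle product must be 1, so the missing rate is 1 / 0.514956042724254 ≈ 1.941913.

1.9419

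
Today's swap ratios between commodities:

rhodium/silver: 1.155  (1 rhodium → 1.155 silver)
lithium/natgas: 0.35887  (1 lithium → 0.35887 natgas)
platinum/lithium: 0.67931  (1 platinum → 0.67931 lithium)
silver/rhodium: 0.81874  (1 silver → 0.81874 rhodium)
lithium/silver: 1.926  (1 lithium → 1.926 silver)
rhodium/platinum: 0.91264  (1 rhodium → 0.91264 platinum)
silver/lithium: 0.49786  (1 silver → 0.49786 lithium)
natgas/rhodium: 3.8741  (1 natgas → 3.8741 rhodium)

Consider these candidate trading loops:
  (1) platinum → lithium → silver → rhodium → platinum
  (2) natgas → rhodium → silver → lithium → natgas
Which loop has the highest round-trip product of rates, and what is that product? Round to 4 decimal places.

0.9776

(1) 0.67931 × 1.926 × 0.81874 × 0.91264 = 0.97762
(2) 3.8741 × 1.155 × 0.49786 × 0.35887 = 0.79946
Highest is cycle (1) at 0.9776 (≤1, no arbitrage).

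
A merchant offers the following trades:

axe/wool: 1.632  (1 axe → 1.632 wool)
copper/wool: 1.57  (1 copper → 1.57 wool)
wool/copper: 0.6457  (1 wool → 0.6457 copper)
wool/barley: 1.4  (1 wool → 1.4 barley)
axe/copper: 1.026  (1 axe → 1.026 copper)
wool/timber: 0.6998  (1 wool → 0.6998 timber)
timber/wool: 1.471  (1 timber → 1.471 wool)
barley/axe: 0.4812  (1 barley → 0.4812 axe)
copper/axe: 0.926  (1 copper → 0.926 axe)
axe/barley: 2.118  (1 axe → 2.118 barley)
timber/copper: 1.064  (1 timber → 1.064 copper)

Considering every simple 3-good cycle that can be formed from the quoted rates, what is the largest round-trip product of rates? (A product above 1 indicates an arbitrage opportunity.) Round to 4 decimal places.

timber→copper→wool→timber: 1.064 × 1.57 × 0.6998 = 1.16900
wool→barley→axe→wool: 1.4 × 0.4812 × 1.632 = 1.09945
wool→copper→axe→wool: 0.6457 × 0.926 × 1.632 = 0.97580
Maximum is timber→copper→wool→timber at 1.1690; arbitrage exists.

1.1690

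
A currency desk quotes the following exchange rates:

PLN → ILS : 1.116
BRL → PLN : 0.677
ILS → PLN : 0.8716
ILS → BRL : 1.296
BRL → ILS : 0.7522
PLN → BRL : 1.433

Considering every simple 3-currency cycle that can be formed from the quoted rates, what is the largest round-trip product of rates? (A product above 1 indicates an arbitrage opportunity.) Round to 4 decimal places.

ILS→BRL→PLN→ILS: 1.296 × 0.677 × 1.116 = 0.97917
ILS→PLN→BRL→ILS: 0.8716 × 1.433 × 0.7522 = 0.93950
Maximum is ILS→BRL→PLN→ILS at 0.9792; no arbitrage — every cycle loses value.

0.9792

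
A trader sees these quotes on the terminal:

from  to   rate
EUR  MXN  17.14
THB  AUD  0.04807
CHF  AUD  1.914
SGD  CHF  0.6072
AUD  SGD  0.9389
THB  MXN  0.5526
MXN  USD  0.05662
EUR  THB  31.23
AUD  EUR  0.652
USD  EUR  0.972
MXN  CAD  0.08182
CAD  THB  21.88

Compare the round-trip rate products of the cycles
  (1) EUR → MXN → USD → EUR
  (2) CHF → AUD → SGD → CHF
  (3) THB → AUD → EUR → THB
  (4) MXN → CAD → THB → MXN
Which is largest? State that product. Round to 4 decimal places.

(1) 17.14 × 0.05662 × 0.972 = 0.94329
(2) 1.914 × 0.9389 × 0.6072 = 1.09117
(3) 0.04807 × 0.652 × 31.23 = 0.97880
(4) 0.08182 × 21.88 × 0.5526 = 0.98928
Highest is cycle (2) at 1.0912 (>1, arbitrage).

1.0912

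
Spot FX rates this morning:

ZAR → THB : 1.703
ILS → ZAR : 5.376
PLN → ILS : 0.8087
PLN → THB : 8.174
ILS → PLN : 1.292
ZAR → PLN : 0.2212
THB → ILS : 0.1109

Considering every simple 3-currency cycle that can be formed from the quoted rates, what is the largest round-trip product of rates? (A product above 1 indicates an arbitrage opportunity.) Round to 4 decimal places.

1.1712

THB→ILS→PLN→THB: 0.1109 × 1.292 × 8.174 = 1.17119
THB→ILS→ZAR→THB: 0.1109 × 5.376 × 1.703 = 1.01533
PLN→ILS→ZAR→PLN: 0.8087 × 5.376 × 0.2212 = 0.96168
Maximum is THB→ILS→PLN→THB at 1.1712; arbitrage exists.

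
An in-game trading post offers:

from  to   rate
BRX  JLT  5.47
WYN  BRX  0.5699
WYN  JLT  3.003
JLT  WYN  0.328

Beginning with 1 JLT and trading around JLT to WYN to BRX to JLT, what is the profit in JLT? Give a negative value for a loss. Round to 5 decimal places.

1 JLT × 0.328 = 0.328 WYN
0.328 WYN × 0.5699 = 0.1869272 BRX
0.1869272 BRX × 5.47 = 1.022491784 JLT
Net change: 1.022491784 − 1 = 0.022491784 JLT

0.02249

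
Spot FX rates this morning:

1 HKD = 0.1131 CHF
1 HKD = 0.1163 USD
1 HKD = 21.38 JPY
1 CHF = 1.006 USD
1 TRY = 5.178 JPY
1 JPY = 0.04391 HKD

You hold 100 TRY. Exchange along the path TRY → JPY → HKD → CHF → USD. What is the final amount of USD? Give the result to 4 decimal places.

2.5869

100 TRY × 5.178 = 517.8 JPY
517.8 JPY × 0.04391 = 22.736598 HKD
22.736598 HKD × 0.1131 = 2.5715092338 CHF
2.5715092338 CHF × 1.006 = 2.5869382892028 USD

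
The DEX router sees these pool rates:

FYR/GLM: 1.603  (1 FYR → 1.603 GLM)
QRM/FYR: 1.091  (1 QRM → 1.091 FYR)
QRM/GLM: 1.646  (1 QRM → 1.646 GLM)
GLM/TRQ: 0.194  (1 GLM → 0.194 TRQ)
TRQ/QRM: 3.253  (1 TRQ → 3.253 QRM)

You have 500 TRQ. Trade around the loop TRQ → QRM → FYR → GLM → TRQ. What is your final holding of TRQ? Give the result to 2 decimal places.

500 TRQ × 3.253 = 1626.5 QRM
1626.5 QRM × 1.091 = 1774.5115 FYR
1774.5115 FYR × 1.603 = 2844.5419345 GLM
2844.5419345 GLM × 0.194 = 551.841135293 TRQ

551.84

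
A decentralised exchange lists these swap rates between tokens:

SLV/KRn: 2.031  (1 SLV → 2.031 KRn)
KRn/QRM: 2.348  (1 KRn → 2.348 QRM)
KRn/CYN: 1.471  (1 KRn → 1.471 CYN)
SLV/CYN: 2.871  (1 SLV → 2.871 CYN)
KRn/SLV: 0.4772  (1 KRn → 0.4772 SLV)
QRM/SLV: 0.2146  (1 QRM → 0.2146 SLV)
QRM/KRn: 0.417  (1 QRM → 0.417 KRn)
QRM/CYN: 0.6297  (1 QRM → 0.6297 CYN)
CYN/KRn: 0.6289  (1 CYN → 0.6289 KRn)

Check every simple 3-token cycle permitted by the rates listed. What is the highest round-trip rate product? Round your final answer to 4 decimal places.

KRn→QRM→SLV→KRn: 2.348 × 0.2146 × 2.031 = 1.02338
KRn→QRM→CYN→KRn: 2.348 × 0.6297 × 0.6289 = 0.92985
KRn→SLV→CYN→KRn: 0.4772 × 2.871 × 0.6289 = 0.86162
Maximum is KRn→QRM→SLV→KRn at 1.0234; arbitrage exists.

1.0234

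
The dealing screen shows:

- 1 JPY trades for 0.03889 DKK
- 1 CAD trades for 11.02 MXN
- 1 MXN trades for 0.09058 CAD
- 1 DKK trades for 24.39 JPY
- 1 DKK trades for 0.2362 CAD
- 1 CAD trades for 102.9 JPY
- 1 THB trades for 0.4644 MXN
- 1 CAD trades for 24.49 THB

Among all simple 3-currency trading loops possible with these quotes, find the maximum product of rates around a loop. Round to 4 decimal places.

1.0302

MXN→CAD→THB→MXN: 0.09058 × 24.49 × 0.4644 = 1.03018
DKK→CAD→JPY→DKK: 0.2362 × 102.9 × 0.03889 = 0.94522
Maximum is MXN→CAD→THB→MXN at 1.0302; arbitrage exists.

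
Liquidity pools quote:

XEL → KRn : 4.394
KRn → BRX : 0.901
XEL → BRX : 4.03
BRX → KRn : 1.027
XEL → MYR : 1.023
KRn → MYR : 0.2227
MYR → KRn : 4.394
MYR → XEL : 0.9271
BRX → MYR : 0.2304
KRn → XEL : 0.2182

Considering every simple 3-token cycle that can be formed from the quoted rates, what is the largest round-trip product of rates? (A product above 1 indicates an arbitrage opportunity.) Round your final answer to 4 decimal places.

0.9808

KRn→XEL→MYR→KRn: 0.2182 × 1.023 × 4.394 = 0.98082
KRn→BRX→MYR→KRn: 0.901 × 0.2304 × 4.394 = 0.91215
KRn→MYR→XEL→KRn: 0.2227 × 0.9271 × 4.394 = 0.90721
KRn→XEL→BRX→KRn: 0.2182 × 4.03 × 1.027 = 0.90309
MYR→XEL→BRX→MYR: 0.9271 × 4.03 × 0.2304 = 0.86082
Maximum is KRn→XEL→MYR→KRn at 0.9808; no arbitrage — every cycle loses value.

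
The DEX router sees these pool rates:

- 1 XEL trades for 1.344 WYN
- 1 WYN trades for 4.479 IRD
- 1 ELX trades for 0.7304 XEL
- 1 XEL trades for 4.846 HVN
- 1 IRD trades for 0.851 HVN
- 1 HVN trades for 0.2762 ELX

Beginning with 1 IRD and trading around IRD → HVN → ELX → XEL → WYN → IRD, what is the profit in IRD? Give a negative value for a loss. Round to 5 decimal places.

0.03346

1 IRD × 0.851 = 0.851 HVN
0.851 HVN × 0.2762 = 0.2350462 ELX
0.2350462 ELX × 0.7304 = 0.17167774448 XEL
0.17167774448 XEL × 1.344 = 0.23073488858112 WYN
0.23073488858112 WYN × 4.479 = 1.03346156595483648 IRD
Net change: 1.03346156595483648 − 1 = 0.03346156595483648 IRD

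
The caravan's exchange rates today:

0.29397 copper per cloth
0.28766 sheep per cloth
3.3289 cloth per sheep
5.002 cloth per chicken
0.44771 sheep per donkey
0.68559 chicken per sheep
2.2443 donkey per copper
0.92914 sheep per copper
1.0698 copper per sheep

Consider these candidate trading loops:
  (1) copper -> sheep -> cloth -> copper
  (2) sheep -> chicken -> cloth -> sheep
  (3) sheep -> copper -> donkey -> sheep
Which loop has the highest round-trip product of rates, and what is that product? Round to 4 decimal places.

(1) 0.92914 × 3.3289 × 0.29397 = 0.90925
(2) 0.68559 × 5.002 × 0.28766 = 0.98648
(3) 1.0698 × 2.2443 × 0.44771 = 1.07493
Highest is cycle (3) at 1.0749 (>1, arbitrage).

1.0749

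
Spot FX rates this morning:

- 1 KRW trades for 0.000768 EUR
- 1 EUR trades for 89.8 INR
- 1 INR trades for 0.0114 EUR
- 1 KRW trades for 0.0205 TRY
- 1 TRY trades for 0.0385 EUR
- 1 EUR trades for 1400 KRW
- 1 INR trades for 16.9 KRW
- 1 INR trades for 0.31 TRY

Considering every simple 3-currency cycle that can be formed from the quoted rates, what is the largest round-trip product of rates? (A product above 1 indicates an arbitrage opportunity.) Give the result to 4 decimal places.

KRW→EUR→INR→KRW: 0.000768 × 89.8 × 16.9 = 1.16553
KRW→TRY→EUR→KRW: 0.0205 × 0.0385 × 1400 = 1.10495
TRY→EUR→INR→TRY: 0.0385 × 89.8 × 0.31 = 1.07176
Maximum is KRW→EUR→INR→KRW at 1.1655; arbitrage exists.

1.1655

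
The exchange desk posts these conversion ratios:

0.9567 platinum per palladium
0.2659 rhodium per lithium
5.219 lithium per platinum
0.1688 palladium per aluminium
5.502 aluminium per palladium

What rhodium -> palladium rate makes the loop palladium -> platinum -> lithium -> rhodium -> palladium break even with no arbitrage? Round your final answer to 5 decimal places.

0.75321

Known legs of the cycle: 0.9567 × 5.219 × 0.2659 = 1.32764330007
For no arbitrage the full-cycle product must be 1, so the missing rate is 1 / 1.32764330007 ≈ 0.7532144.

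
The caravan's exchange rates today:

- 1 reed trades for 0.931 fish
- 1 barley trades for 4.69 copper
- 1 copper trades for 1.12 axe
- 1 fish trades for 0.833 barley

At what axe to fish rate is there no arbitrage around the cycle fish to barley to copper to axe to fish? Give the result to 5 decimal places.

Known legs of the cycle: 0.833 × 4.69 × 1.12 = 4.3755824
For no arbitrage the full-cycle product must be 1, so the missing rate is 1 / 4.3755824 ≈ 0.2285410.

0.22854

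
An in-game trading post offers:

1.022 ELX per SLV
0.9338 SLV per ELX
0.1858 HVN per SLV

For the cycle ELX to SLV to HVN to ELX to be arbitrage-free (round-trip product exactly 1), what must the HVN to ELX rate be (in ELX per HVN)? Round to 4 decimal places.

Known legs of the cycle: 0.9338 × 0.1858 = 0.17350004
For no arbitrage the full-cycle product must be 1, so the missing rate is 1 / 0.17350004 ≈ 5.763687.

5.7637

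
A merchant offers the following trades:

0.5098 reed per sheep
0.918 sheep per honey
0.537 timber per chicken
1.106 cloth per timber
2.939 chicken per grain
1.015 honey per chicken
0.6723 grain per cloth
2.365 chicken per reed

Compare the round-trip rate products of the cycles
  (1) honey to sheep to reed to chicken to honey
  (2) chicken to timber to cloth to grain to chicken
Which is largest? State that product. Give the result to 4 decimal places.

1.1735

(1) 0.918 × 0.5098 × 2.365 × 1.015 = 1.12341
(2) 0.537 × 1.106 × 0.6723 × 2.939 = 1.17352
Highest is cycle (2) at 1.1735 (>1, arbitrage).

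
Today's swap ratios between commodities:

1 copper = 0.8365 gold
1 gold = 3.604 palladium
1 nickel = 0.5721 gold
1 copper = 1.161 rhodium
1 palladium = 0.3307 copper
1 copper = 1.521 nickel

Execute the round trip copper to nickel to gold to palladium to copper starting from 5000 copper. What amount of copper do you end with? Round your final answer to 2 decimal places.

5185.49

5000 copper × 1.521 = 7605 nickel
7605 nickel × 0.5721 = 4350.8205 gold
4350.8205 gold × 3.604 = 15680.357082 palladium
15680.357082 palladium × 0.3307 = 5185.4940870174 copper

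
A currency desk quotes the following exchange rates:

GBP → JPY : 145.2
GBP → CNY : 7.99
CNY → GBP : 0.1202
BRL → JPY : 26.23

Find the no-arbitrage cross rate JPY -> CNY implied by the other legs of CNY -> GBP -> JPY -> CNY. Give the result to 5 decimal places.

Known legs of the cycle: 0.1202 × 145.2 = 17.45304
For no arbitrage the full-cycle product must be 1, so the missing rate is 1 / 17.45304 ≈ 0.0572966.

0.05730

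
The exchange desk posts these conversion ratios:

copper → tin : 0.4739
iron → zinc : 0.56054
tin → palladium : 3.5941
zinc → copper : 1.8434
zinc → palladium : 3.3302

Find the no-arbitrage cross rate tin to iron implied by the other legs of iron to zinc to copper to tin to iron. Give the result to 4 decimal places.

2.0421

Known legs of the cycle: 0.56054 × 1.8434 × 0.4739 = 0.4896806027204
For no arbitrage the full-cycle product must be 1, so the missing rate is 1 / 0.4896806027204 ≈ 2.042147.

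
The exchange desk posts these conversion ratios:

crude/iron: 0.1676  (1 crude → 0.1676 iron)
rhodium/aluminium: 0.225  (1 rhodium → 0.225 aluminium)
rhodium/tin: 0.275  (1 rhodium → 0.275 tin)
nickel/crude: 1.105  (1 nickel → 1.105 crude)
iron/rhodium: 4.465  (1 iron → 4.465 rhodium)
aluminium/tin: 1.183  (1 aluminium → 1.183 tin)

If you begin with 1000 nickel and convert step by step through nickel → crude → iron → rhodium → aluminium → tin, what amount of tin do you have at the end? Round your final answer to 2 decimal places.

220.10

1000 nickel × 1.105 = 1105 crude
1105 crude × 0.1676 = 185.198 iron
185.198 iron × 4.465 = 826.90907 rhodium
826.90907 rhodium × 0.225 = 186.05454075 aluminium
186.05454075 aluminium × 1.183 = 220.10252170725 tin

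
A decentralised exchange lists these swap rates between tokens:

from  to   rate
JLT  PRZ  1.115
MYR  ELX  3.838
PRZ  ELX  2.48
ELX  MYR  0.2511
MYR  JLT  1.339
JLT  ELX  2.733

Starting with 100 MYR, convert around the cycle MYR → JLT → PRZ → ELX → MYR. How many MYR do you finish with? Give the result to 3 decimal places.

92.972

100 MYR × 1.339 = 133.9 JLT
133.9 JLT × 1.115 = 149.2985 PRZ
149.2985 PRZ × 2.48 = 370.26028 ELX
370.26028 ELX × 0.2511 = 92.972356308 MYR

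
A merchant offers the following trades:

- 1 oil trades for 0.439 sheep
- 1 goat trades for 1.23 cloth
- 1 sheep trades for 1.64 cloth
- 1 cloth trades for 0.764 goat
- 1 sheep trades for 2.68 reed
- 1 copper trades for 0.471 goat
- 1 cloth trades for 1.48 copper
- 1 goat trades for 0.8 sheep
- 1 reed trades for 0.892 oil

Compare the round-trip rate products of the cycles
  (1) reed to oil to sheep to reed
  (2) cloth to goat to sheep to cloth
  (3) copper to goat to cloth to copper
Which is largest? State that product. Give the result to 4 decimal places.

1.0495

(1) 0.892 × 0.439 × 2.68 = 1.04946
(2) 0.764 × 0.8 × 1.64 = 1.00237
(3) 0.471 × 1.23 × 1.48 = 0.85741
Highest is cycle (1) at 1.0495 (>1, arbitrage).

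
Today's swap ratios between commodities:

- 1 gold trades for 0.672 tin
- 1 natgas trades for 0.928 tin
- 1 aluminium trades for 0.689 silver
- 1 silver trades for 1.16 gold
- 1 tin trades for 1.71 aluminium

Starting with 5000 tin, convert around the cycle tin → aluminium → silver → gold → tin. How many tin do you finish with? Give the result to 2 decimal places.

4592.11

5000 tin × 1.71 = 8550 aluminium
8550 aluminium × 0.689 = 5890.95 silver
5890.95 silver × 1.16 = 6833.502 gold
6833.502 gold × 0.672 = 4592.113344 tin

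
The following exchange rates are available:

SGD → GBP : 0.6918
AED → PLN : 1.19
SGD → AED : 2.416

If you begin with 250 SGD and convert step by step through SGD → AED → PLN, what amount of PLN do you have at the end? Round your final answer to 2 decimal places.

718.76

250 SGD × 2.416 = 604 AED
604 AED × 1.19 = 718.76 PLN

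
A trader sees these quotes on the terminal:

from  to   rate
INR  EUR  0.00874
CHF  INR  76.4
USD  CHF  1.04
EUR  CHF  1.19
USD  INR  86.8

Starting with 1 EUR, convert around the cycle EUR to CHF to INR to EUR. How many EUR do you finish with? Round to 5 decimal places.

1 EUR × 1.19 = 1.19 CHF
1.19 CHF × 76.4 = 90.916 INR
90.916 INR × 0.00874 = 0.79460584 EUR

0.79461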